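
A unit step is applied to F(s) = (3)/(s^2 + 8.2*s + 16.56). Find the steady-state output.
FVT: lim_{t→∞} y(t) = lim_{s→0} s*Y(s) where Y(s) = F(s)/s.
= lim_{s→0} F(s) = F(0) = num(0)/den(0) = 3/16.56 = 0.1812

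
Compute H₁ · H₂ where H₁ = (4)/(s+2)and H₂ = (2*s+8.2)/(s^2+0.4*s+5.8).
Series: H = H₁ · H₂ = (n₁·n₂)/(d₁·d₂).
Num: n₁·n₂ = 8*s + 32.8. Den: d₁·d₂ = s^3 + 2.4*s^2 + 6.6*s + 11.6.
H(s) = (8*s + 32.8)/(s^3 + 2.4*s^2 + 6.6*s + 11.6)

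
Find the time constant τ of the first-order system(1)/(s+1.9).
First-order system: τ = -1/pole. Pole = -1.9. τ = -1/(-1.9) = 0.5263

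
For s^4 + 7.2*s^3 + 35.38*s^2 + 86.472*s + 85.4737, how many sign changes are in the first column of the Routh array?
Routh array:
s^4: [1, 35.38, 85.4737]; s^3: [7.2, 86.472]; s^2: [23.37, 85.4737]; s^1: [60.1386]; s^0: [85.4737]
First column: [1, 7.2, 23.37, 60.1386, 85.4737]. Sign changes = 0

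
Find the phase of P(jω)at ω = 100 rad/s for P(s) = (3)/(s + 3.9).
Substitute s = j*100: P(j100) = 0.00116822 - 0.0299544j.
∠P(j100) = atan2(Im, Re) = atan2(-0.0299544, 0.00116822) = -87.77°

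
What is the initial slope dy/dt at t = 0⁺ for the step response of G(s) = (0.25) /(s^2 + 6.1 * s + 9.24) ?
IVT: y'(0⁺) = lim_{s→∞} s²·Y(s) = lim_{s→∞} s·G(s).
deg(num) = 0, deg(den) = 2, relative degree = 2 ≥ 2, so s·G(s) → 0. Initial slope = 0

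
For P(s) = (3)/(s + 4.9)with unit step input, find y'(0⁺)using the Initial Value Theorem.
IVT: y'(0⁺) = lim_{s→∞} s²·Y(s) = lim_{s→∞} s·P(s).
deg(num) = 0, deg(den) = 1, relative degree = 1, so s·P(s) → (leading num)/(leading den) = 3/1 = 3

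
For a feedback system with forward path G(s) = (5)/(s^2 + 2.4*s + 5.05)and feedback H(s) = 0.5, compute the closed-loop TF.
Closed-loop T = G/(1+GH).
Numerator: G_num * H_den = 5.
Denominator: G_den * H_den + G_num * H_num = (s^2 + 2.4*s + 5.05) + (2.5) = s^2 + 2.4*s + 7.55.
T(s) = (5)/(s^2 + 2.4*s + 7.55)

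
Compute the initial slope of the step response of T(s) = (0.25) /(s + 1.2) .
IVT: y'(0⁺) = lim_{s→∞} s²·Y(s) = lim_{s→∞} s·T(s).
deg(num) = 0, deg(den) = 1, relative degree = 1, so s·T(s) → (leading num)/(leading den) = 0.25/1 = 0.25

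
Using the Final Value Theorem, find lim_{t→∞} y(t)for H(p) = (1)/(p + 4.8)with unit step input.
FVT: lim_{t→∞} y(t) = lim_{p→0} p*Y(p) where Y(p) = H(p)/p.
= lim_{p→0} H(p) = H(0) = num(0)/den(0) = 1/4.8 = 0.2083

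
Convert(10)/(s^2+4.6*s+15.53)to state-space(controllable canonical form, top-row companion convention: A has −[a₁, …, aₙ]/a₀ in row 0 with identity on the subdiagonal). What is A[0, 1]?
Reachable canonical form for den = s^2 + 4.6*s + 15.53: top row of A = -[a₁,a₂,...,aₙ]/a₀, ones on the subdiagonal, zeros elsewhere.
A = [[-4.6, -15.53], [1, 0]].
A[0,1] = -15.53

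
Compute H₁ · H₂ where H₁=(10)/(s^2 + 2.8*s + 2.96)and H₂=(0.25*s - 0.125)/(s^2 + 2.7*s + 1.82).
Series: H = H₁ · H₂ = (n₁·n₂)/(d₁·d₂).
Num: n₁·n₂ = 2.5*s - 1.25. Den: d₁·d₂ = s^4 + 5.5*s^3 + 12.34*s^2 + 13.088*s + 5.3872.
H(s) = (2.5*s - 1.25)/(s^4 + 5.5*s^3 + 12.34*s^2 + 13.088*s + 5.3872)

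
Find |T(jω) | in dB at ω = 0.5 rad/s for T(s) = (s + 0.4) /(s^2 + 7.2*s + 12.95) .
Substitute s = j*0.5: T(j0.5) = 0.0394835 + 0.0281779j.
|T(j0.5)| = sqrt(Re² + Im²) = 0.04851.
20*log₁₀(0.04851) = -26.28 dB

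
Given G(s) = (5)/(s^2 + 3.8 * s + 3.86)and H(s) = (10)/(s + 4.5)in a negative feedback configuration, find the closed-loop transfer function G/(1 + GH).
Closed-loop T = G/(1+GH).
Numerator: G_num * H_den = 5*s + 22.5.
Denominator: G_den * H_den + G_num * H_num = (s^3 + 8.3*s^2 + 20.96*s + 17.37) + (50) = s^3 + 8.3*s^2 + 20.96*s + 67.37.
T(s) = (5*s + 22.5)/(s^3 + 8.3*s^2 + 20.96*s + 67.37)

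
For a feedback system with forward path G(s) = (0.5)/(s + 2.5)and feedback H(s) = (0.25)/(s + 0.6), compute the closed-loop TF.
Closed-loop T = G/(1+GH).
Numerator: G_num * H_den = 0.5*s + 0.3.
Denominator: G_den * H_den + G_num * H_num = (s^2 + 3.1*s + 1.5) + (0.125) = s^2 + 3.1*s + 1.625.
T(s) = (0.5*s + 0.3)/(s^2 + 3.1*s + 1.625)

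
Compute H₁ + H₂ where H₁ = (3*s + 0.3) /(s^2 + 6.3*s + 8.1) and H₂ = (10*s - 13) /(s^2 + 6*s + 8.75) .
Parallel: H = H₁ + H₂ = (n₁·d₂ + n₂·d₁)/(d₁·d₂).
n₁·d₂ = 3*s^3 + 18.3*s^2 + 28.05*s + 2.625. n₂·d₁ = 10*s^3 + 50*s^2 - 0.9*s - 105.3. Sum = 13*s^3 + 68.3*s^2 + 27.15*s - 102.675. d₁·d₂ = s^4 + 12.3*s^3 + 54.65*s^2 + 103.725*s + 70.875.
H(s) = (13*s^3 + 68.3*s^2 + 27.15*s - 102.675)/(s^4 + 12.3*s^3 + 54.65*s^2 + 103.725*s + 70.875)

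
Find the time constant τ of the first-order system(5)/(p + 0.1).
First-order system: τ = -1/pole. Pole = -0.1. τ = -1/(-0.1) = 10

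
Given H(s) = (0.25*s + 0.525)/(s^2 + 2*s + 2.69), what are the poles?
Set denominator = 0: s^2 + 2*s + 2.69 = 0 → Poles: -1 + 1.3j, -1 - 1.3j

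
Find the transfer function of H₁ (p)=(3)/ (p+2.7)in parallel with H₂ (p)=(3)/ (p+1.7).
Parallel: H = H₁ + H₂ = (n₁·d₂ + n₂·d₁)/(d₁·d₂).
n₁·d₂ = 3*p + 5.1. n₂·d₁ = 3*p + 8.1. Sum = 6*p + 13.2. d₁·d₂ = p^2 + 4.4*p + 4.59.
H(p) = (6*p + 13.2)/(p^2 + 4.4*p + 4.59)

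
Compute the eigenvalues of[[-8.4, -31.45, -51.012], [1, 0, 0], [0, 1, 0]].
Eigenvalues solve det(λI - A) = 0.
Characteristic polynomial: λ^3 + 8.4*λ^2 + 31.45*λ + 51.012 = 0.
Factor: (λ + 3.6)(λ^2 + 4.8*λ + 14.17) = 0.
Roots: -2.4 + 2.9j, -2.4 - 2.9j, -3.6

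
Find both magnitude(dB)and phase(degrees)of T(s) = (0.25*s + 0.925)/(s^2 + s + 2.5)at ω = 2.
Substitute s = j*2: T(j2) = -0.062 - 0.416j.
|T| = 20*log₁₀(sqrt(Re²+Im²)) = -7.52 dB.
∠T = atan2(Im, Re) = -98.48°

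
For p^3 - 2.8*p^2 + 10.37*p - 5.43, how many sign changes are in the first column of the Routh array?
Routh array:
p^3: [1, 10.37]; p^2: [-2.8, -5.43]; p^1: [8.43071]; p^0: [-5.43]
First column: [1, -2.8, 8.43071, -5.43]. Sign changes = 3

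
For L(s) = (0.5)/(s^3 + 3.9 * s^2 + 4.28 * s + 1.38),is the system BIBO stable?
Denominator: s^3 + 3.9*s^2 + 4.28*s + 1.38 = (s + 1)(s + 2.3)(s + 0.6). Poles: -0.6, -1, -2.3. All Re(p)<0: Yes (stable)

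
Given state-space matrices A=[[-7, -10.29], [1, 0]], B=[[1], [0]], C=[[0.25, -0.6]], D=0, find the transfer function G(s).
G(s) = C(sI - A)⁻¹B + D.
Characteristic polynomial det(sI - A) = s^2 + 7*s + 10.29.
Numerator from C·adj(sI-A)·B + D·det(sI-A) = 0.25*s - 0.6.
G(s) = (0.25*s - 0.6)/(s^2 + 7*s + 10.29)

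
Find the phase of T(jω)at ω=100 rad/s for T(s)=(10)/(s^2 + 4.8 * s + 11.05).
Substitute s = j*100: T(j100) = -0.0009988 - 4.79954e-05j.
∠T(j100) = atan2(Im, Re) = atan2(-4.79954e-05, -0.0009988) = -177.25°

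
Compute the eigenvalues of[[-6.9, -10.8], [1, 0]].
Eigenvalues solve det(λI - A) = 0.
Characteristic polynomial: λ^2 + 6.9*λ + 10.8 = 0.
Factor: (λ + 2.4)(λ + 4.5) = 0.
Roots: -2.4, -4.5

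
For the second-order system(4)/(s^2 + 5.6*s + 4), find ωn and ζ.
Standard form: ωn²/(s²+2ζωn·s+ωn²).
const=4=ωn² → ωn=2, s coeff=5.6=2ζωn → ζ=1.4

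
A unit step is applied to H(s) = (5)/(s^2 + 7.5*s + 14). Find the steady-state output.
FVT: lim_{t→∞} y(t) = lim_{s→0} s*Y(s) where Y(s) = H(s)/s.
= lim_{s→0} H(s) = H(0) = num(0)/den(0) = 5/14 = 0.3571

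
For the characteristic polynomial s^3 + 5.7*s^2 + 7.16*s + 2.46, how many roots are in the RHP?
s^3 + 5.7*s^2 + 7.16*s + 2.46 = (s + 1)(s + 0.6)(s + 4.1). Poles: -0.6, -1, -4.1. RHP poles (Re>0): 0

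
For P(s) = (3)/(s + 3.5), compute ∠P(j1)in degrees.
Substitute s = j*1: P(j1) = 0.792453 - 0.226415j.
∠P(j1) = atan2(Im, Re) = atan2(-0.226415, 0.792453) = -15.95°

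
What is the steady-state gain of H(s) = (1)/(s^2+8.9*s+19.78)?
DC gain = H(0) = num(0)/den(0) = 1/19.78 = 0.05056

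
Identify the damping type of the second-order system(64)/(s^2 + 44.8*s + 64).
Standard form: ωn²/(s²+2ζωn·s+ωn²) gives ωn=8, ζ=2.8.
Overdamped (ζ = 2.8 > 1)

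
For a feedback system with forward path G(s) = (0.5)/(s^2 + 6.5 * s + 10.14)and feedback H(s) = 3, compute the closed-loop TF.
Closed-loop T = G/(1+GH).
Numerator: G_num * H_den = 0.5.
Denominator: G_den * H_den + G_num * H_num = (s^2 + 6.5*s + 10.14) + (1.5) = s^2 + 6.5*s + 11.64.
T(s) = (0.5)/(s^2 + 6.5*s + 11.64)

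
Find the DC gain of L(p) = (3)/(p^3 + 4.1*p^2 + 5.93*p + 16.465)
DC gain = L(0) = num(0)/den(0) = 3/16.465 = 0.1822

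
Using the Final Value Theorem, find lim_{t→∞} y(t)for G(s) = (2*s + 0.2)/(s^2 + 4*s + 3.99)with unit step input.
FVT: lim_{t→∞} y(t) = lim_{s→0} s*Y(s) where Y(s) = G(s)/s.
= lim_{s→0} G(s) = G(0) = num(0)/den(0) = 0.2/3.99 = 0.05013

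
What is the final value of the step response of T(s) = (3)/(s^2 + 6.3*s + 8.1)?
FVT: lim_{t→∞} y(t) = lim_{s→0} s*Y(s) where Y(s) = T(s)/s.
= lim_{s→0} T(s) = T(0) = num(0)/den(0) = 3/8.1 = 0.3704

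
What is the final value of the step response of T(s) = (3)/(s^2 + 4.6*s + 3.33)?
FVT: lim_{t→∞} y(t) = lim_{s→0} s*Y(s) where Y(s) = T(s)/s.
= lim_{s→0} T(s) = T(0) = num(0)/den(0) = 3/3.33 = 0.9009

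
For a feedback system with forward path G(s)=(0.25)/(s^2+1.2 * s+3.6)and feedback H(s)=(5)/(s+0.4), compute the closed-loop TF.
Closed-loop T = G/(1+GH).
Numerator: G_num * H_den = 0.25*s + 0.1.
Denominator: G_den * H_den + G_num * H_num = (s^3 + 1.6*s^2 + 4.08*s + 1.44) + (1.25) = s^3 + 1.6*s^2 + 4.08*s + 2.69.
T(s) = (0.25*s + 0.1)/(s^3 + 1.6*s^2 + 4.08*s + 2.69)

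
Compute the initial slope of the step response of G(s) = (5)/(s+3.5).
IVT: y'(0⁺) = lim_{s→∞} s²·Y(s) = lim_{s→∞} s·G(s).
deg(num) = 0, deg(den) = 1, relative degree = 1, so s·G(s) → (leading num)/(leading den) = 5/1 = 5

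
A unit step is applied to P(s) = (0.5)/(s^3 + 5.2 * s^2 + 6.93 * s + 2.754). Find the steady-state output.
FVT: lim_{t→∞} y(t) = lim_{s→0} s*Y(s) where Y(s) = P(s)/s.
= lim_{s→0} P(s) = P(0) = num(0)/den(0) = 0.5/2.754 = 0.1816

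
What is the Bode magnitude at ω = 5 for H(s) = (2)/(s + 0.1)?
Substitute s = j*5: H(j5) = 0.0079968 - 0.39984j.
|H(j5)| = sqrt(Re² + Im²) = 0.3999.
20*log₁₀(0.3999) = -7.96 dB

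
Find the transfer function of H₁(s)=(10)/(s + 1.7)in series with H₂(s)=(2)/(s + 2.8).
Series: H = H₁ · H₂ = (n₁·n₂)/(d₁·d₂).
Num: n₁·n₂ = 20. Den: d₁·d₂ = s^2 + 4.5*s + 4.76.
H(s) = (20)/(s^2 + 4.5*s + 4.76)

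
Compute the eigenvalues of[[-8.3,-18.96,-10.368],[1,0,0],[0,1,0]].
Eigenvalues solve det(λI - A) = 0.
Characteristic polynomial: λ^3 + 8.3*λ^2 + 18.96*λ + 10.368 = 0.
Factor: (λ + 4.8)(λ + 0.8)(λ + 2.7) = 0.
Roots: -0.8, -2.7, -4.8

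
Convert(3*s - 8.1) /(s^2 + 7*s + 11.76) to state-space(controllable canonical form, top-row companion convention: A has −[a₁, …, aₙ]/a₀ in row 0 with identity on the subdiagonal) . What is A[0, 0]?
Reachable canonical form for den = s^2 + 7*s + 11.76: top row of A = -[a₁,a₂,...,aₙ]/a₀, ones on the subdiagonal, zeros elsewhere.
A = [[-7, -11.76], [1, 0]].
A[0,0] = -7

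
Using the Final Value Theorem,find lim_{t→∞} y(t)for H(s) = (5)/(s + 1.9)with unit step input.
FVT: lim_{t→∞} y(t) = lim_{s→0} s*Y(s) where Y(s) = H(s)/s.
= lim_{s→0} H(s) = H(0) = num(0)/den(0) = 5/1.9 = 2.632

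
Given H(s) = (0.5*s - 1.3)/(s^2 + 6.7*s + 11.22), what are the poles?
Set denominator = 0: s^2 + 6.7*s + 11.22 = (s + 3.4)(s + 3.3) = 0 → Poles: -3.3, -3.4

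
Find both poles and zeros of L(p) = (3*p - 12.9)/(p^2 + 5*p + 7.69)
Set denominator = 0: p^2 + 5*p + 7.69 = 0 → Poles: -2.5 + 1.2j, -2.5 - 1.2j
Set numerator = 0: 3*p - 12.9 = 0 → Zeros: 4.3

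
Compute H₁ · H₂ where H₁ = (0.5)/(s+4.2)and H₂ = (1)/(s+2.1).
Series: H = H₁ · H₂ = (n₁·n₂)/(d₁·d₂).
Num: n₁·n₂ = 0.5. Den: d₁·d₂ = s^2 + 6.3*s + 8.82.
H(s) = (0.5)/(s^2 + 6.3*s + 8.82)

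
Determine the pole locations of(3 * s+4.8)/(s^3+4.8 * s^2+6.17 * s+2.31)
Set denominator = 0: s^3 + 4.8*s^2 + 6.17*s + 2.31 = (s + 3)(s + 0.7)(s + 1.1) = 0 → Poles: -0.7, -1.1, -3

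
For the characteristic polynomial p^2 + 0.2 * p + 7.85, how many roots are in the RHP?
Poles: -0.1 + 2.8j, -0.1 - 2.8j. RHP poles (Re>0): 0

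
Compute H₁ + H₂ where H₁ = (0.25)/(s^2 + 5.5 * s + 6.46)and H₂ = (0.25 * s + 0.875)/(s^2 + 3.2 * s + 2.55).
Parallel: H = H₁ + H₂ = (n₁·d₂ + n₂·d₁)/(d₁·d₂).
n₁·d₂ = 0.25*s^2 + 0.8*s + 0.6375. n₂·d₁ = 0.25*s^3 + 2.25*s^2 + 6.4275*s + 5.6525. Sum = 0.25*s^3 + 2.5*s^2 + 7.2275*s + 6.29. d₁·d₂ = s^4 + 8.7*s^3 + 26.61*s^2 + 34.697*s + 16.473.
H(s) = (0.25*s^3 + 2.5*s^2 + 7.2275*s + 6.29)/(s^4 + 8.7*s^3 + 26.61*s^2 + 34.697*s + 16.473)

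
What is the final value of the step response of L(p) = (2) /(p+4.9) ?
FVT: lim_{t→∞} y(t) = lim_{p→0} p*Y(p) where Y(p) = L(p)/p.
= lim_{p→0} L(p) = L(0) = num(0)/den(0) = 2/4.9 = 0.4082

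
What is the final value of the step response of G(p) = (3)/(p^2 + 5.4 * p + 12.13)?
FVT: lim_{t→∞} y(t) = lim_{p→0} p*Y(p) where Y(p) = G(p)/p.
= lim_{p→0} G(p) = G(0) = num(0)/den(0) = 3/12.13 = 0.2473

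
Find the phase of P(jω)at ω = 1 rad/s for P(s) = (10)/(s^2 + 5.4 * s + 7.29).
Substitute s = j*1: P(j1) = 0.915254 - 0.785751j.
∠P(j1) = atan2(Im, Re) = atan2(-0.785751, 0.915254) = -40.65°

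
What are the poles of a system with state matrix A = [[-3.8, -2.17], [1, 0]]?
Eigenvalues solve det(λI - A) = 0.
Characteristic polynomial: λ^2 + 3.8*λ + 2.17 = 0.
Factor: (λ + 3.1)(λ + 0.7) = 0.
Roots: -0.7, -3.1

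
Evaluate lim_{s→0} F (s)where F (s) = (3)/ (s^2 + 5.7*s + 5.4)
DC gain = F(0) = num(0)/den(0) = 3/5.4 = 0.5556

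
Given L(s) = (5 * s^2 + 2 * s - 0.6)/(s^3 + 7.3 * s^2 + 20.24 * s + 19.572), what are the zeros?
Set numerator = 0: 5*s^2 + 2*s - 0.6 = 5*(s + 0.6)(s - 0.2) = 0 → Zeros: -0.6, 0.2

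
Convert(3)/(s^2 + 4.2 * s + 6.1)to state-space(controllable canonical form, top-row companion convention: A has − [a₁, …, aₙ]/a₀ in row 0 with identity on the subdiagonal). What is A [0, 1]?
Reachable canonical form for den = s^2 + 4.2*s + 6.1: top row of A = -[a₁,a₂,...,aₙ]/a₀, ones on the subdiagonal, zeros elsewhere.
A = [[-4.2, -6.1], [1, 0]].
A[0,1] = -6.1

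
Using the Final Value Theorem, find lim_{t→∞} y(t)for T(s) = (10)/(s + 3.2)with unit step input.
FVT: lim_{t→∞} y(t) = lim_{s→0} s*Y(s) where Y(s) = T(s)/s.
= lim_{s→0} T(s) = T(0) = num(0)/den(0) = 10/3.2 = 3.125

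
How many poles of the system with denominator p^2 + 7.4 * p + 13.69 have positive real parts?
p^2 + 7.4*p + 13.69 = (p + 3.7)(p + 3.7). Poles: -3.7, -3.7. RHP poles (Re>0): 0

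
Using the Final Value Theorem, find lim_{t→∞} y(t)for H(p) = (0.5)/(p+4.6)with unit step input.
FVT: lim_{t→∞} y(t) = lim_{p→0} p*Y(p) where Y(p) = H(p)/p.
= lim_{p→0} H(p) = H(0) = num(0)/den(0) = 0.5/4.6 = 0.1087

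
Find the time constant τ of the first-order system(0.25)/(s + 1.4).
First-order system: τ = -1/pole. Pole = -1.4. τ = -1/(-1.4) = 0.7143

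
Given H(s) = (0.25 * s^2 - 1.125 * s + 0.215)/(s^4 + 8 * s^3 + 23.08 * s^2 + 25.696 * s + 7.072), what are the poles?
Set denominator = 0: s^4 + 8*s^3 + 23.08*s^2 + 25.696*s + 7.072 = (s + 0.4)(s + 2)(s^2 + 5.6*s + 8.84) = 0 → Poles: -0.4, -2, -2.8 + 1j, -2.8 - 1j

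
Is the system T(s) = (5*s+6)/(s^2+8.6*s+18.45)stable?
Denominator: s^2 + 8.6*s + 18.45 = (s + 4.5)(s + 4.1). Poles: -4.1, -4.5. All Re(p)<0: Yes (stable)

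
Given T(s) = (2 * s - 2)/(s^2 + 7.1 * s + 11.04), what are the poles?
Set denominator = 0: s^2 + 7.1*s + 11.04 = (s + 2.3)(s + 4.8) = 0 → Poles: -2.3, -4.8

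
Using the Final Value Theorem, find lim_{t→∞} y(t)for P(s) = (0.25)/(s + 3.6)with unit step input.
FVT: lim_{t→∞} y(t) = lim_{s→0} s*Y(s) where Y(s) = P(s)/s.
= lim_{s→0} P(s) = P(0) = num(0)/den(0) = 0.25/3.6 = 0.06944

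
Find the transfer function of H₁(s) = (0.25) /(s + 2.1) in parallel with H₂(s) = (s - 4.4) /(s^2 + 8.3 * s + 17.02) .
Parallel: H = H₁ + H₂ = (n₁·d₂ + n₂·d₁)/(d₁·d₂).
n₁·d₂ = 0.25*s^2 + 2.075*s + 4.255. n₂·d₁ = s^2 - 2.3*s - 9.24. Sum = 1.25*s^2 - 0.225*s - 4.985. d₁·d₂ = s^3 + 10.4*s^2 + 34.45*s + 35.742.
H(s) = (1.25*s^2 - 0.225*s - 4.985)/(s^3 + 10.4*s^2 + 34.45*s + 35.742)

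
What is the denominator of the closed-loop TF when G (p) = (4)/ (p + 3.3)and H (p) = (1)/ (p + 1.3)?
Characteristic poly = G_den * H_den + G_num * H_num = (p^2 + 4.6*p + 4.29) + (4) = p^2 + 4.6*p + 8.29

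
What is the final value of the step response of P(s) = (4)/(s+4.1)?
FVT: lim_{t→∞} y(t) = lim_{s→0} s*Y(s) where Y(s) = P(s)/s.
= lim_{s→0} P(s) = P(0) = num(0)/den(0) = 4/4.1 = 0.9756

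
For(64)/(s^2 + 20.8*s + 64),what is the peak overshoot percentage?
Standard form: ωn²/(s²+2ζωn·s+ωn²) → ωn = 8, ζ = 1.3.
ζ ≥ 1, so the response is non-oscillatory: peak overshoot = 0%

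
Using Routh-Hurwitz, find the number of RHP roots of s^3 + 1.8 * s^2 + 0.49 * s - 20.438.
Routh array:
s^3: [1, 0.49]; s^2: [1.8, -20.438]; s^1: [11.8444]; s^0: [-20.438]
First column: [1, 1.8, 11.8444, -20.438]. Sign changes = RHP roots = 1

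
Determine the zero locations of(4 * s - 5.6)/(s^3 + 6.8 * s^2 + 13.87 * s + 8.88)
Set numerator = 0: 4*s - 5.6 = 0 → Zeros: 1.4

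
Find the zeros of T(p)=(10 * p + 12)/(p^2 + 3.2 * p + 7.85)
Set numerator = 0: 10*p + 12 = 0 → Zeros: -1.2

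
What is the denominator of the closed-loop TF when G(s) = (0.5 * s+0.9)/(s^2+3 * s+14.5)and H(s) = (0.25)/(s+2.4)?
Characteristic poly = G_den * H_den + G_num * H_num = (s^3 + 5.4*s^2 + 21.7*s + 34.8) + (0.125*s + 0.225) = s^3 + 5.4*s^2 + 21.825*s + 35.025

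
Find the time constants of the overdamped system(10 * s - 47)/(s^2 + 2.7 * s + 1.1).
Overdamped: real poles at -0.5, -2.2. τ = -1/pole → τ₁ = 2, τ₂ = 0.4545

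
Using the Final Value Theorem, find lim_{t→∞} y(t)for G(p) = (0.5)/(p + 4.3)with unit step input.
FVT: lim_{t→∞} y(t) = lim_{p→0} p*Y(p) where Y(p) = G(p)/p.
= lim_{p→0} G(p) = G(0) = num(0)/den(0) = 0.5/4.3 = 0.1163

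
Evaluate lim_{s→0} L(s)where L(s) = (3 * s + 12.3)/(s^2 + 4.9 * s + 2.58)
DC gain = L(0) = num(0)/den(0) = 12.3/2.58 = 4.767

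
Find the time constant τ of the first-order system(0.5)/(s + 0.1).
First-order system: τ = -1/pole. Pole = -0.1. τ = -1/(-0.1) = 10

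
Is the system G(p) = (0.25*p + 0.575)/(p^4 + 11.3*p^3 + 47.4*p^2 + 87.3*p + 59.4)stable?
Denominator: p^4 + 11.3*p^3 + 47.4*p^2 + 87.3*p + 59.4 = (p + 3)(p + 3.3)(p + 3)(p + 2). Poles: -2, -3, -3, -3.3. All Re(p)<0: Yes (stable)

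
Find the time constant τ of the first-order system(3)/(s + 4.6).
First-order system: τ = -1/pole. Pole = -4.6. τ = -1/(-4.6) = 0.2174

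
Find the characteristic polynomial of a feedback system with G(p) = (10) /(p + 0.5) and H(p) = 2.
Characteristic poly = G_den * H_den + G_num * H_num = (p + 0.5) + (20) = p + 20.5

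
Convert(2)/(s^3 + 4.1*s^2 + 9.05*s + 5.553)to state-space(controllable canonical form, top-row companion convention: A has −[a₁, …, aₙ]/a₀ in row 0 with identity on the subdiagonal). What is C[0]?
Reachable canonical form: C = numerator coefficients (right-aligned, zero-padded to length n).
num = 2, C = [[0, 0, 2]].
C[0] = 0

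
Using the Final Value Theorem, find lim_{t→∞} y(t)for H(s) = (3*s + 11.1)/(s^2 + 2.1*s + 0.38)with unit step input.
FVT: lim_{t→∞} y(t) = lim_{s→0} s*Y(s) where Y(s) = H(s)/s.
= lim_{s→0} H(s) = H(0) = num(0)/den(0) = 11.1/0.38 = 29.21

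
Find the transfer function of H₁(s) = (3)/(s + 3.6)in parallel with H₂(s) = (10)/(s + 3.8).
Parallel: H = H₁ + H₂ = (n₁·d₂ + n₂·d₁)/(d₁·d₂).
n₁·d₂ = 3*s + 11.4. n₂·d₁ = 10*s + 36. Sum = 13*s + 47.4. d₁·d₂ = s^2 + 7.4*s + 13.68.
H(s) = (13*s + 47.4)/(s^2 + 7.4*s + 13.68)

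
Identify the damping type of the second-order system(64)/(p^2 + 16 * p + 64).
Standard form: ωn²/(p²+2ζωn·p+ωn²) gives ωn=8, ζ=1.
Critically damped (ζ = 1)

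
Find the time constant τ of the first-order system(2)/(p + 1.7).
First-order system: τ = -1/pole. Pole = -1.7. τ = -1/(-1.7) = 0.5882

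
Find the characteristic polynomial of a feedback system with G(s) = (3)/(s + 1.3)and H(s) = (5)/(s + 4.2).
Characteristic poly = G_den * H_den + G_num * H_num = (s^2 + 5.5*s + 5.46) + (15) = s^2 + 5.5*s + 20.46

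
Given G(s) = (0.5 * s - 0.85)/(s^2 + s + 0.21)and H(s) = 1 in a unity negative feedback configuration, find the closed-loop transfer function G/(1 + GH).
Closed-loop T = G/(1+GH).
Numerator: G_num * H_den = 0.5*s - 0.85.
Denominator: G_den * H_den + G_num * H_num = (s^2 + s + 0.21) + (0.5*s - 0.85) = s^2 + 1.5*s - 0.64.
T(s) = (0.5*s - 0.85)/(s^2 + 1.5*s - 0.64)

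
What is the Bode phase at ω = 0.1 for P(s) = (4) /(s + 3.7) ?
Substitute s = j*0.1: P(j0.1) = 1.08029 - 0.0291971j.
∠P(j0.1) = atan2(Im, Re) = atan2(-0.0291971, 1.08029) = -1.55°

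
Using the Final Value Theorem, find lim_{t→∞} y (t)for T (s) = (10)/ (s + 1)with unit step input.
FVT: lim_{t→∞} y(t) = lim_{s→0} s*Y(s) where Y(s) = T(s)/s.
= lim_{s→0} T(s) = T(0) = num(0)/den(0) = 10/1 = 10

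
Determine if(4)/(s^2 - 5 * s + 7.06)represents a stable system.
Denominator: s^2 - 5*s + 7.06. Poles: 2.5 + 0.9j, 2.5 - 0.9j. All Re(p)<0: No (unstable)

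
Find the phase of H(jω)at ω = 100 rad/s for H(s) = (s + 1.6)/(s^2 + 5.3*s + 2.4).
Substitute s = j*100: H(j100) = 0.000369179 - 0.00998283j.
∠H(j100) = atan2(Im, Re) = atan2(-0.00998283, 0.000369179) = -87.88°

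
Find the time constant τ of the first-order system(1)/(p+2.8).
First-order system: τ = -1/pole. Pole = -2.8. τ = -1/(-2.8) = 0.3571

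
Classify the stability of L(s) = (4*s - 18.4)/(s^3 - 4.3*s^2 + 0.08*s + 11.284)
Denominator: s^3 - 4.3*s^2 + 0.08*s + 11.284 = (s - 2.6)(s - 3.1)(s + 1.4). Poles: -1.4, 2.6, 3.1. Unstable (2 pole(s) in RHP)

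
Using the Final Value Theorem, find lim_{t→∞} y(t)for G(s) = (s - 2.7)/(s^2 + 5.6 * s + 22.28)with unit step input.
FVT: lim_{t→∞} y(t) = lim_{s→0} s*Y(s) where Y(s) = G(s)/s.
= lim_{s→0} G(s) = G(0) = num(0)/den(0) = -2.7/22.28 = -0.1212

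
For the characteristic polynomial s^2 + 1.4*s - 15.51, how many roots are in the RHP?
s^2 + 1.4*s - 15.51 = (s - 3.3)(s + 4.7). Poles: -4.7, 3.3. RHP poles (Re>0): 1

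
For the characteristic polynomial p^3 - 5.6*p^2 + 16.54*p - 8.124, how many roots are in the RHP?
p^3 - 5.6*p^2 + 16.54*p - 8.124 = (p - 0.6)(p^2 - 5*p + 13.54). Poles: 0.6, 2.5 + 2.7j, 2.5 - 2.7j. RHP poles (Re>0): 3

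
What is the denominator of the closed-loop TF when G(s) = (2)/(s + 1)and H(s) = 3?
Characteristic poly = G_den * H_den + G_num * H_num = (s + 1) + (6) = s + 7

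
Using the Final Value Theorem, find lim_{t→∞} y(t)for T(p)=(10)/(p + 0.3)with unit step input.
FVT: lim_{t→∞} y(t) = lim_{p→0} p*Y(p) where Y(p) = T(p)/p.
= lim_{p→0} T(p) = T(0) = num(0)/den(0) = 10/0.3 = 33.33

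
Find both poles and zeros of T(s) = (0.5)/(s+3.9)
Set denominator = 0: s + 3.9 = 0 → Poles: -3.9
Numerator is a nonzero constant (0.5) → Zeros: none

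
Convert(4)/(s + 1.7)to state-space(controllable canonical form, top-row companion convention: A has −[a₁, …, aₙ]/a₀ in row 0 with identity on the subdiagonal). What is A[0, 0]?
Reachable canonical form for den = s + 1.7: top row of A = -[a₁,a₂,...,aₙ]/a₀, ones on the subdiagonal, zeros elsewhere.
A = [[-1.7]].
A[0,0] = -1.7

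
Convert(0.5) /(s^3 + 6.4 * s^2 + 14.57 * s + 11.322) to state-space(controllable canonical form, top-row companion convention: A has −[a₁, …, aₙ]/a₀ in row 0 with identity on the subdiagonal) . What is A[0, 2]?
Reachable canonical form for den = s^3 + 6.4*s^2 + 14.57*s + 11.322: top row of A = -[a₁,a₂,...,aₙ]/a₀, ones on the subdiagonal, zeros elsewhere.
A = [[-6.4, -14.57, -11.322], [1, 0, 0], [0, 1, 0]].
A[0,2] = -11.322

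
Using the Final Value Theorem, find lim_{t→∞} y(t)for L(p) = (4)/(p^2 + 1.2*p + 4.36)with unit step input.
FVT: lim_{t→∞} y(t) = lim_{p→0} p*Y(p) where Y(p) = L(p)/p.
= lim_{p→0} L(p) = L(0) = num(0)/den(0) = 4/4.36 = 0.9174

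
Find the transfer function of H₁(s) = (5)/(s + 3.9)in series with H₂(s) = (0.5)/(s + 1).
Series: H = H₁ · H₂ = (n₁·n₂)/(d₁·d₂).
Num: n₁·n₂ = 2.5. Den: d₁·d₂ = s^2 + 4.9*s + 3.9.
H(s) = (2.5)/(s^2 + 4.9*s + 3.9)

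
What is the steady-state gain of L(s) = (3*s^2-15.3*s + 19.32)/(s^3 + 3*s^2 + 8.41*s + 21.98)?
DC gain = L(0) = num(0)/den(0) = 19.32/21.98 = 0.879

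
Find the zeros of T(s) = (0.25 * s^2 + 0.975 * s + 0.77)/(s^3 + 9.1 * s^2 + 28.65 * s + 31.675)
Set numerator = 0: 0.25*s^2 + 0.975*s + 0.77 = 0.25*(s + 2.8)(s + 1.1) = 0 → Zeros: -1.1, -2.8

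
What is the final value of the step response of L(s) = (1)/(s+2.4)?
FVT: lim_{t→∞} y(t) = lim_{s→0} s*Y(s) where Y(s) = L(s)/s.
= lim_{s→0} L(s) = L(0) = num(0)/den(0) = 1/2.4 = 0.4167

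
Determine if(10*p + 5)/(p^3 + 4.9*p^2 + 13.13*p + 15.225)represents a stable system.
Denominator: p^3 + 4.9*p^2 + 13.13*p + 15.225 = (p + 2.1)(p^2 + 2.8*p + 7.25). Poles: -1.4 + 2.3j, -1.4 - 2.3j, -2.1. All Re(p)<0: Yes (stable)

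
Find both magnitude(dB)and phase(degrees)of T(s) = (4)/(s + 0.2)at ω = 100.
Substitute s = j*100: T(j100) = 7.99997e-05 - 0.0399998j.
|T| = 20*log₁₀(sqrt(Re²+Im²)) = -27.96 dB.
∠T = atan2(Im, Re) = -89.89°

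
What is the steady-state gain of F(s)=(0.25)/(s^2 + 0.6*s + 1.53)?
DC gain = F(0) = num(0)/den(0) = 0.25/1.53 = 0.1634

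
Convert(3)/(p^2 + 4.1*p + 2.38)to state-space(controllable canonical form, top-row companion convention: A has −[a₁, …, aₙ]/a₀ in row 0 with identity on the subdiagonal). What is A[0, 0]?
Reachable canonical form for den = p^2 + 4.1*p + 2.38: top row of A = -[a₁,a₂,...,aₙ]/a₀, ones on the subdiagonal, zeros elsewhere.
A = [[-4.1, -2.38], [1, 0]].
A[0,0] = -4.1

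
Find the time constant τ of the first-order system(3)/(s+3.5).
First-order system: τ = -1/pole. Pole = -3.5. τ = -1/(-3.5) = 0.2857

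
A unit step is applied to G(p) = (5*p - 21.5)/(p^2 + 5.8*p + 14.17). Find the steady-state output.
FVT: lim_{t→∞} y(t) = lim_{p→0} p*Y(p) where Y(p) = G(p)/p.
= lim_{p→0} G(p) = G(0) = num(0)/den(0) = -21.5/14.17 = -1.517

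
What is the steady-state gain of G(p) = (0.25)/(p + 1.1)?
DC gain = G(0) = num(0)/den(0) = 0.25/1.1 = 0.2273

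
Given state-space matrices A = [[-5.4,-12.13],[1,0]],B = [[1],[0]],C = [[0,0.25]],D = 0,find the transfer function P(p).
P(p) = C(pI - A)⁻¹B + D.
Characteristic polynomial det(pI - A) = p^2 + 5.4*p + 12.13.
Numerator from C·adj(pI-A)·B + D·det(pI-A) = 0.25.
P(p) = (0.25)/(p^2 + 5.4*p + 12.13)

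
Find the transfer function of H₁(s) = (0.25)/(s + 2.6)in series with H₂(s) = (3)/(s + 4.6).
Series: H = H₁ · H₂ = (n₁·n₂)/(d₁·d₂).
Num: n₁·n₂ = 0.75. Den: d₁·d₂ = s^2 + 7.2*s + 11.96.
H(s) = (0.75)/(s^2 + 7.2*s + 11.96)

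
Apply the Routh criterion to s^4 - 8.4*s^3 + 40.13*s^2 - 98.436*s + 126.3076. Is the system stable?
Routh array:
s^4: [1, 40.13, 126.3076]; s^3: [-8.4, -98.436]; s^2: [28.4114, 126.3076]; s^1: [-61.0924]; s^0: [126.3076]
First column: [1, -8.4, 28.4114, -61.0924, 126.3076]. Sign changes = 4.
No, unstable (4 RHP root(s))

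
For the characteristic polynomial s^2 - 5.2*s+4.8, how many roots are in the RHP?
s^2 - 5.2*s + 4.8 = (s - 1.2)(s - 4). Poles: 1.2, 4. RHP poles (Re>0): 2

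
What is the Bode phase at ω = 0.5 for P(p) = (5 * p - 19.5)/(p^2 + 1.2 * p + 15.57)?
Substitute p = j*0.5: P(j0.5) = -1.26452 + 0.212709j.
∠P(j0.5) = atan2(Im, Re) = atan2(0.212709, -1.26452) = 170.45°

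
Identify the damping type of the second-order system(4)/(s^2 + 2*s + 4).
Standard form: ωn²/(s²+2ζωn·s+ωn²) gives ωn=2, ζ=0.5.
Underdamped (ζ = 0.5 < 1)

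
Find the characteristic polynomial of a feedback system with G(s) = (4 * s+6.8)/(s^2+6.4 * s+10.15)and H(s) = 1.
Characteristic poly = G_den * H_den + G_num * H_num = (s^2 + 6.4*s + 10.15) + (4*s + 6.8) = s^2 + 10.4*s + 16.95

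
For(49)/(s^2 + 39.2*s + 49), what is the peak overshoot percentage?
Standard form: ωn²/(s²+2ζωn·s+ωn²) → ωn = 7, ζ = 2.8.
ζ ≥ 1, so the response is non-oscillatory: peak overshoot = 0%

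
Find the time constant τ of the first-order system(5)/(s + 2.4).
First-order system: τ = -1/pole. Pole = -2.4. τ = -1/(-2.4) = 0.4167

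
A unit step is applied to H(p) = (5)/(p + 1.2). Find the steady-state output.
FVT: lim_{t→∞} y(t) = lim_{p→0} p*Y(p) where Y(p) = H(p)/p.
= lim_{p→0} H(p) = H(0) = num(0)/den(0) = 5/1.2 = 4.167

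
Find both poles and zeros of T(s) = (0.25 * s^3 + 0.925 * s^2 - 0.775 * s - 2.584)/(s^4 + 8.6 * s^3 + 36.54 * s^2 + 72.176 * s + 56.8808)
Set denominator = 0: s^4 + 8.6*s^3 + 36.54*s^2 + 72.176*s + 56.8808 = (s^2 + 3.6*s + 3.88)(s^2 + 5*s + 14.66) = 0 → Poles: -1.8 + 0.8j, -1.8 - 0.8j, -2.5 + 2.9j, -2.5 - 2.9j
Set numerator = 0: 0.25*s^3 + 0.925*s^2 - 0.775*s - 2.584 = 0.25*(s + 3.8)(s + 1.6)(s - 1.7) = 0 → Zeros: -1.6, -3.8, 1.7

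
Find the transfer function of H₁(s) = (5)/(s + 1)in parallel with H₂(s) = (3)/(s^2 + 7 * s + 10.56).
Parallel: H = H₁ + H₂ = (n₁·d₂ + n₂·d₁)/(d₁·d₂).
n₁·d₂ = 5*s^2 + 35*s + 52.8. n₂·d₁ = 3*s + 3. Sum = 5*s^2 + 38*s + 55.8. d₁·d₂ = s^3 + 8*s^2 + 17.56*s + 10.56.
H(s) = (5*s^2 + 38*s + 55.8)/(s^3 + 8*s^2 + 17.56*s + 10.56)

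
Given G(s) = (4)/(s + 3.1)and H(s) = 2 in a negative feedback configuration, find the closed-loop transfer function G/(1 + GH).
Closed-loop T = G/(1+GH).
Numerator: G_num * H_den = 4.
Denominator: G_den * H_den + G_num * H_num = (s + 3.1) + (8) = s + 11.1.
T(s) = (4)/(s + 11.1)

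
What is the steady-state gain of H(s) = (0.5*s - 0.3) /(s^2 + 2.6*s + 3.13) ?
DC gain = H(0) = num(0)/den(0) = -0.3/3.13 = -0.09585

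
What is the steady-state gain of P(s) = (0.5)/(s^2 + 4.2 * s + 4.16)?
DC gain = P(0) = num(0)/den(0) = 0.5/4.16 = 0.1202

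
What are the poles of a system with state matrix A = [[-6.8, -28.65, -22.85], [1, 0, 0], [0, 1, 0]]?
Eigenvalues solve det(λI - A) = 0.
Characteristic polynomial: λ^3 + 6.8*λ^2 + 28.65*λ + 22.85 = 0.
Factor: (λ + 1)(λ^2 + 5.8*λ + 22.85) = 0.
Roots: -1, -2.9 + 3.8j, -2.9 - 3.8j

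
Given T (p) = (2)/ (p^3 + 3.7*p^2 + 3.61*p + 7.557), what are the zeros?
Numerator is a nonzero constant (2) → Zeros: none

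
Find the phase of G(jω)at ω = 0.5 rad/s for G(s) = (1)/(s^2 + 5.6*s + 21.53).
Substitute s = j*0.5: G(j0.5) = 0.0461927 - 0.00607799j.
∠G(j0.5) = atan2(Im, Re) = atan2(-0.00607799, 0.0461927) = -7.50°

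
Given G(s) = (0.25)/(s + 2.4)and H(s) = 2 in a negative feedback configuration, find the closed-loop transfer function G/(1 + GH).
Closed-loop T = G/(1+GH).
Numerator: G_num * H_den = 0.25.
Denominator: G_den * H_den + G_num * H_num = (s + 2.4) + (0.5) = s + 2.9.
T(s) = (0.25)/(s + 2.9)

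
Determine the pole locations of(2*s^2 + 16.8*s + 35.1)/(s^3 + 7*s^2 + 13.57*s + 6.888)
Set denominator = 0: s^3 + 7*s^2 + 13.57*s + 6.888 = (s + 2.1)(s + 0.8)(s + 4.1) = 0 → Poles: -0.8, -2.1, -4.1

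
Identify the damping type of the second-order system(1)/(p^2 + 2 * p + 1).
Standard form: ωn²/(p²+2ζωn·p+ωn²) gives ωn=1, ζ=1.
Critically damped (ζ = 1)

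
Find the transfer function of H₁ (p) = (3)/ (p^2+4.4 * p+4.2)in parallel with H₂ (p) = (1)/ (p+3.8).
Parallel: H = H₁ + H₂ = (n₁·d₂ + n₂·d₁)/(d₁·d₂).
n₁·d₂ = 3*p + 11.4. n₂·d₁ = p^2 + 4.4*p + 4.2. Sum = p^2 + 7.4*p + 15.6. d₁·d₂ = p^3 + 8.2*p^2 + 20.92*p + 15.96.
H(p) = (p^2 + 7.4*p + 15.6)/(p^3 + 8.2*p^2 + 20.92*p + 15.96)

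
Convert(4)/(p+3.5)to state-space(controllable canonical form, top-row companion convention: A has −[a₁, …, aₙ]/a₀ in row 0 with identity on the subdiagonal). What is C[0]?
Reachable canonical form: C = numerator coefficients (right-aligned, zero-padded to length n).
num = 4, C = [[4]].
C[0] = 4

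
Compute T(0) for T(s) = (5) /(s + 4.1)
DC gain = T(0) = num(0)/den(0) = 5/4.1 = 1.22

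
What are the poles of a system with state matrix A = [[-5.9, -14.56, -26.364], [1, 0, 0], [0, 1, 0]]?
Eigenvalues solve det(λI - A) = 0.
Characteristic polynomial: λ^3 + 5.9*λ^2 + 14.56*λ + 26.364 = 0.
Factor: (λ + 3.9)(λ^2 + 2*λ + 6.76) = 0.
Roots: -1 + 2.4j, -1 - 2.4j, -3.9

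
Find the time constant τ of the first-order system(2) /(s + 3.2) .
First-order system: τ = -1/pole. Pole = -3.2. τ = -1/(-3.2) = 0.3125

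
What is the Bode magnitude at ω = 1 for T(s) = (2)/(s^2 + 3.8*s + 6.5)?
Substitute s = j*1: T(j1) = 0.24614 - 0.17006j.
|T(j1)| = sqrt(Re² + Im²) = 0.2992.
20*log₁₀(0.2992) = -10.48 dB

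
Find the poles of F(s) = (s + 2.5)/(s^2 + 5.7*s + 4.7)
Set denominator = 0: s^2 + 5.7*s + 4.7 = (s + 4.7)(s + 1) = 0 → Poles: -1, -4.7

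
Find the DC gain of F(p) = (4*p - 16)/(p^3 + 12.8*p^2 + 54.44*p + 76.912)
DC gain = F(0) = num(0)/den(0) = -16/76.912 = -0.208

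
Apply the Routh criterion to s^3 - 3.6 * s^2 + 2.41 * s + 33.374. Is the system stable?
Routh array:
s^3: [1, 2.41]; s^2: [-3.6, 33.374]; s^1: [11.6806]; s^0: [33.374]
First column: [1, -3.6, 11.6806, 33.374]. Sign changes = 2.
No, unstable (2 RHP root(s))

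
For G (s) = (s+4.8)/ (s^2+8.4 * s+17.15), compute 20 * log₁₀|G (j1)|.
Substitute s = j*1: G(j1) = 0.259277 - 0.0729369j.
|G(j1)| = sqrt(Re² + Im²) = 0.2693.
20*log₁₀(0.2693) = -11.39 dB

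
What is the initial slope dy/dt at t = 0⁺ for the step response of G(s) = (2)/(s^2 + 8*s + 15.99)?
IVT: y'(0⁺) = lim_{s→∞} s²·Y(s) = lim_{s→∞} s·G(s).
deg(num) = 0, deg(den) = 2, relative degree = 2 ≥ 2, so s·G(s) → 0. Initial slope = 0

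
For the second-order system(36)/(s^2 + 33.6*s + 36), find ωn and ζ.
Standard form: ωn²/(s²+2ζωn·s+ωn²).
const=36=ωn² → ωn=6, s coeff=33.6=2ζωn → ζ=2.8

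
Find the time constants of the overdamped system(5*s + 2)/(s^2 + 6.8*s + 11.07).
Overdamped: real poles at -2.7, -4.1. τ = -1/pole → τ₁ = 0.3704, τ₂ = 0.2439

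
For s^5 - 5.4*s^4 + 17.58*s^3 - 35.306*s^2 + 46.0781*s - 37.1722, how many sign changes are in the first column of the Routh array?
Routh array:
s^5: [1, 17.58, 46.0781]; s^4: [-5.4, -35.306, -37.1722]; s^3: [11.0419, 39.1944]; s^2: [-16.1381, -37.1722]; s^1: [13.7607]; s^0: [-37.1722]
First column: [1, -5.4, 11.0419, -16.1381, 13.7607, -37.1722]. Sign changes = 5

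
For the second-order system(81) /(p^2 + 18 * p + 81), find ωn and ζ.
Standard form: ωn²/(p²+2ζωn·p+ωn²).
const=81=ωn² → ωn=9, p coeff=18=2ζωn → ζ=1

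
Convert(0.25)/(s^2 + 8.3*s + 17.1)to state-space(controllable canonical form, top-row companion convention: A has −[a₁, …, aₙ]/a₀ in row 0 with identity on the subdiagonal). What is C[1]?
Reachable canonical form: C = numerator coefficients (right-aligned, zero-padded to length n).
num = 0.25, C = [[0, 0.25]].
C[1] = 0.25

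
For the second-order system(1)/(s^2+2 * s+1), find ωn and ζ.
Standard form: ωn²/(s²+2ζωn·s+ωn²).
const=1=ωn² → ωn=1, s coeff=2=2ζωn → ζ=1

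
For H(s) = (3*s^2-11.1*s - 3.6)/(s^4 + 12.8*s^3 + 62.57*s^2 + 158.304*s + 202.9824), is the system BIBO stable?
Denominator: s^4 + 12.8*s^3 + 62.57*s^2 + 158.304*s + 202.9824 = (s + 4.8)(s + 4.8)(s^2 + 3.2*s + 8.81). Poles: -1.6 + 2.5j, -1.6 - 2.5j, -4.8, -4.8. All Re(p)<0: Yes (stable)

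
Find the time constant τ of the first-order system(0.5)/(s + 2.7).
First-order system: τ = -1/pole. Pole = -2.7. τ = -1/(-2.7) = 0.3704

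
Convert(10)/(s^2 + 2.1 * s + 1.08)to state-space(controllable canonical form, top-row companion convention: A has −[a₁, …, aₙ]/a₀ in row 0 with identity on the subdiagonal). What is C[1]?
Reachable canonical form: C = numerator coefficients (right-aligned, zero-padded to length n).
num = 10, C = [[0, 10]].
C[1] = 10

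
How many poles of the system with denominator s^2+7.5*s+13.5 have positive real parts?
s^2 + 7.5*s + 13.5 = (s + 4.5)(s + 3). Poles: -3, -4.5. RHP poles (Re>0): 0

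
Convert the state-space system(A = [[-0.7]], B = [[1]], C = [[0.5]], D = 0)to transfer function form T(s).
T(s) = C(sI - A)⁻¹B + D.
Characteristic polynomial det(sI - A) = s + 0.7.
Numerator from C·adj(sI-A)·B + D·det(sI-A) = 0.5.
T(s) = (0.5)/(s + 0.7)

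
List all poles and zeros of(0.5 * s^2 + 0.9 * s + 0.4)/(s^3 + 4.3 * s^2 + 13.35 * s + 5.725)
Set denominator = 0: s^3 + 4.3*s^2 + 13.35*s + 5.725 = (s + 0.5)(s^2 + 3.8*s + 11.45) = 0 → Poles: -0.5, -1.9 + 2.8j, -1.9 - 2.8j
Set numerator = 0: 0.5*s^2 + 0.9*s + 0.4 = 0.5*(s + 1)(s + 0.8) = 0 → Zeros: -0.8, -1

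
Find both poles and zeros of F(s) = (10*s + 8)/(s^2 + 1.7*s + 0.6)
Set denominator = 0: s^2 + 1.7*s + 0.6 = (s + 0.5)(s + 1.2) = 0 → Poles: -0.5, -1.2
Set numerator = 0: 10*s + 8 = 0 → Zeros: -0.8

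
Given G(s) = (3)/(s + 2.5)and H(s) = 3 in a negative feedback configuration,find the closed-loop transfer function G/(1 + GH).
Closed-loop T = G/(1+GH).
Numerator: G_num * H_den = 3.
Denominator: G_den * H_den + G_num * H_num = (s + 2.5) + (9) = s + 11.5.
T(s) = (3)/(s + 11.5)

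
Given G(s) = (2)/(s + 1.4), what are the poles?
Set denominator = 0: s + 1.4 = 0 → Poles: -1.4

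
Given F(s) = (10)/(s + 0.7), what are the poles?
Set denominator = 0: s + 0.7 = 0 → Poles: -0.7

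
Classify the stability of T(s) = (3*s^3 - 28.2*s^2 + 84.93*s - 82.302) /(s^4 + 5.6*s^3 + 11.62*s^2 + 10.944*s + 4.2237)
Denominator: s^4 + 5.6*s^3 + 11.62*s^2 + 10.944*s + 4.2237 = (s + 1.9)(s + 1.9)(s^2 + 1.8*s + 1.17). Poles: -0.9 + 0.6j, -0.9 - 0.6j, -1.9, -1.9. Stable (all poles in LHP)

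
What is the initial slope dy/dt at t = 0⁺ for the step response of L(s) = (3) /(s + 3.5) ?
IVT: y'(0⁺) = lim_{s→∞} s²·Y(s) = lim_{s→∞} s·L(s).
deg(num) = 0, deg(den) = 1, relative degree = 1, so s·L(s) → (leading num)/(leading den) = 3/1 = 3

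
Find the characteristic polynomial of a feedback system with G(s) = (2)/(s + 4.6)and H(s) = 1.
Characteristic poly = G_den * H_den + G_num * H_num = (s + 4.6) + (2) = s + 6.6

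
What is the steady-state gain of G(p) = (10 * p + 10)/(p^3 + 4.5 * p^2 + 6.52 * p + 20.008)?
DC gain = G(0) = num(0)/den(0) = 10/20.008 = 0.4998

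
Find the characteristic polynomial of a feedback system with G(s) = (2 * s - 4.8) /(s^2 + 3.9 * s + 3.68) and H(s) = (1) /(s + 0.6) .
Characteristic poly = G_den * H_den + G_num * H_num = (s^3 + 4.5*s^2 + 6.02*s + 2.208) + (2*s - 4.8) = s^3 + 4.5*s^2 + 8.02*s - 2.592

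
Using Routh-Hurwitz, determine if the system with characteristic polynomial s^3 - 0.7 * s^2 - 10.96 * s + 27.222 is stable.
Routh array:
s^3: [1, -10.96]; s^2: [-0.7, 27.222]; s^1: [27.9286]; s^0: [27.222]
First column: [1, -0.7, 27.9286, 27.222]. Sign changes = 2.
No, unstable (2 RHP root(s))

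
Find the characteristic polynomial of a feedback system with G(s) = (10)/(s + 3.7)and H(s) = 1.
Characteristic poly = G_den * H_den + G_num * H_num = (s + 3.7) + (10) = s + 13.7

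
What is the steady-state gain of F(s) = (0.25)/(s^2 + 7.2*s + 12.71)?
DC gain = F(0) = num(0)/den(0) = 0.25/12.71 = 0.01967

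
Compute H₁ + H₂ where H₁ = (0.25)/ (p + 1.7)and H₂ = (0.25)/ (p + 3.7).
Parallel: H = H₁ + H₂ = (n₁·d₂ + n₂·d₁)/(d₁·d₂).
n₁·d₂ = 0.25*p + 0.925. n₂·d₁ = 0.25*p + 0.425. Sum = 0.5*p + 1.35. d₁·d₂ = p^2 + 5.4*p + 6.29.
H(p) = (0.5*p + 1.35)/(p^2 + 5.4*p + 6.29)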